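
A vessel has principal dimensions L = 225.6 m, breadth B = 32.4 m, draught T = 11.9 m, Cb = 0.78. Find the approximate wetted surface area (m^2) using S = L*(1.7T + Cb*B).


Formula: S = 1.7*L*T + V/T with V = Cb*L*B*T, i.e. S = L * (1.7*T + Cb*B)
Step 1 — 1.7*T = 1.7 * 11.9 = 20.23 m
Step 2 — Cb*B = 0.78 * 32.4 = 25.272 m
Step 3 — 1.7*T + Cb*B = 20.23 + 25.272 = 45.502 m
Step 4 — S = 225.6 * 45.502 ≈ 10265 m^2 (5 s.f.)

10265 m^2


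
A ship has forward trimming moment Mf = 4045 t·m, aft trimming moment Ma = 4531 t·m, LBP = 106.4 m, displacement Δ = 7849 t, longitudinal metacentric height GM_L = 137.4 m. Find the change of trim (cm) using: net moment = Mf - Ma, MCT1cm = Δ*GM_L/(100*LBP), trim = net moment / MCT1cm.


Formula: net trimming moment = Mf - Ma; MCT1cm = Δ*GM_L/(100*LBP); trim = net moment / MCT1cm
Step 1 — net trimming moment = 4045 - 4531 = -486 t·m
Step 2 — MCT1cm = 7849 * 137.4 / (100 * 106.4) = 101.3583 t·m/cm
Step 3 — trim = -486 / 101.3583 ≈ -4.7949 cm (5 s.f.)

-4.7949 cm


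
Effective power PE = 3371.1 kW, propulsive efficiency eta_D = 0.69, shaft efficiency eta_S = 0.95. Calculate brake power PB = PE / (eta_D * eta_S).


Formula: PB = PE / (eta_D * eta_S)
Step 1 — combined efficiency = eta_D * eta_S = 0.69 * 0.95 = 0.6555
Step 2 — PB = 3371.1 / 0.6555 ≈ 5142.8 kW (5 s.f.)

5142.8 kW


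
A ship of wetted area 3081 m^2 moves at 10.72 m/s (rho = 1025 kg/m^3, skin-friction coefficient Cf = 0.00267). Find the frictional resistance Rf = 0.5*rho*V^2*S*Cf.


Formula: Rf = 0.5 * rho * V^2 * S * Cf
Step 1 — V^2 = 10.72^2 = 114.9184
Step 2 — 0.5 * rho * V^2 = 0.5 * 1025 * 114.9184 = 58895.68
Step 3 — Rf = 58895.68 * 3081 * 0.00267 ≈ 484490 N (5 s.f.)

484490 N


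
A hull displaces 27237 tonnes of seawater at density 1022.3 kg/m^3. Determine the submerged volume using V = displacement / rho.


Formula: V = mass / rho
Step 1 — convert tonnes to kg: 27237 t * 1000 = 27237000 kg
Step 2 — V = 27237000 / 1022.3 ≈ 26643 m^3 (5 s.f.)

26643 m^3


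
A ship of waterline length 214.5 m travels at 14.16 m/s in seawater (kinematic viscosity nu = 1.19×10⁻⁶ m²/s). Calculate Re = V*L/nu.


Formula: Re = V * L / nu
Step 1 — V * L = 14.16 * 214.5 = 3037.32 m^2/s
Step 2 — Re = 3037.32 / 1.19e-6 = 2.55e+09

2.55e+09


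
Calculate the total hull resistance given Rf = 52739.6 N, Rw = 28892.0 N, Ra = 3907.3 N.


Formula: Rt = Rf + Rw + Ra
Substituting: Rt = 52739.6 + 28892.0 + 3907.3
Result: Rt = 85538.9 N

85538.9 N


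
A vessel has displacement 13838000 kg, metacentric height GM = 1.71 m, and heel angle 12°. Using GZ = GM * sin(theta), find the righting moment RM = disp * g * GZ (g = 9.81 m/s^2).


Formula: GZ = GM * sin(theta); RM = disp * g * GZ
Step 1 — GZ = 1.71 * sin(12°) = 1.71 * 0.207912 = 0.35553 m
Step 2 — RM = 13838000 * 9.81 * 0.35553 ≈ 48263000 N·m (5 s.f.)

48263000 N·m


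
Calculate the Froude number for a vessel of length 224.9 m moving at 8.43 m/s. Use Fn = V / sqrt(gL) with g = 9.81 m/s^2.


Formula: Fn = V / sqrt(g * L)
Step 1 — g * L = 9.81 * 224.9 = 2206.269
Step 2 — sqrt(g * L) = sqrt(2206.269) = 46.970938
Step 3 — Fn = 8.43 / 46.970938 ≈ 0.17947 (5 s.f.)

0.17947


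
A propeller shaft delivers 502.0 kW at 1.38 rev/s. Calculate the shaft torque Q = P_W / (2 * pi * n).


Formula: Q = P_W / (2 * pi * n)
Step 1 — P_W = 502.0 kW * 1000 = 502000.0 W
Step 2 — 2 * pi * n = 2 * pi * 1.38 = 8.670796
Step 3 — Q = 502000.0 / 8.670796 ≈ 57895 N·m (5 s.f.)

57895 N·m


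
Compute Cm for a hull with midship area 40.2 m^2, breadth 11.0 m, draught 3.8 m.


Formula: Cm = Am / (B * T)
Step 1 — B * T = 11.0 * 3.8 = 41.8 m^2
Step 2 — Cm = 40.2 / 41.8 ≈ 0.96172 (5 s.f.)

0.96172


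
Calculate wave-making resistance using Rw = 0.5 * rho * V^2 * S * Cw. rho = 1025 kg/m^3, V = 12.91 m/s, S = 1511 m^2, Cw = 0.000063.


Formula: Rw = 0.5 * rho * V^2 * S * Cw
Step 1 — V^2 = 12.91^2 = 166.6681
Step 2 — 0.5 * rho * V^2 = 0.5 * 1025 * 166.6681 = 85417.40125
Step 3 — Rw = 85417.40125 * 1511 * 0.000063 ≈ 8131.1 N (5 s.f.)

8131.1 N


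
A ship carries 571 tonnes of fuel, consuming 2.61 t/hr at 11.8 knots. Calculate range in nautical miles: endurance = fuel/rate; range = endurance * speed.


Formula: endurance = fuel / rate; range = endurance * speed
Step 1 — endurance = 571 / 2.61 = 218.7739 hours
Step 2 — range = 218.7739 * 11.8 ≈ 2581.5 nautical miles (5 s.f.)

2581.5 NM


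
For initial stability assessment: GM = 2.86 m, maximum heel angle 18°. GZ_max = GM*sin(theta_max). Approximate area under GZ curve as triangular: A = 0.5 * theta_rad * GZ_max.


Formula: GZ_max = GM * sin(theta); Area = 0.5 * theta_rad * GZ_max
Step 1 — GZ_max = 2.86 * sin(18°) = 2.86 * 0.309017 = 0.883789 m
Step 2 — theta_rad = 18 * pi/180 = 0.314159 rad
Step 3 — Area = 0.5 * 0.314159 * 0.883789 ≈ 0.13883 m·rad (5 s.f.)

0.13883 m·rad


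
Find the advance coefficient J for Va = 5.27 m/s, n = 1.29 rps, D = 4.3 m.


Formula: J = Va / (n * D)
Step 1 — n * D = 1.29 * 4.3 = 5.547
Step 2 — J = 5.27 / 5.547 ≈ 0.95006 (5 s.f.)

0.95006


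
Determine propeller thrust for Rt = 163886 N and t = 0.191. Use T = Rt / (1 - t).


Formula: T = Rt / (1 - t)
Step 1 — (1 - t) = 1 - 0.191 = 0.809
Step 2 — T = 163886 / 0.809 ≈ 202580 N (5 s.f.)

202580 N


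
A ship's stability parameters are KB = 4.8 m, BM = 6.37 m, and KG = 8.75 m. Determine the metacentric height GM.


Formula: GM = KB + BM - KG
Step 1 — KM = KB + BM = 4.8 + 6.37 = 11.17 m
Step 2 — GM = KM - KG = 11.17 - 8.75 = 2.42 m

2.42 m


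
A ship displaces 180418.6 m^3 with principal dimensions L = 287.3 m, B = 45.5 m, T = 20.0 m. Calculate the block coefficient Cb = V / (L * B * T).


Formula: Cb = V / (L * B * T)
Step 1 — L * B * T = 287.3 * 45.5 * 20.0 = 261443.0 m^3
Step 2 — Cb = 180418.6 / 261443.0 ≈ 0.69009 (5 s.f.)

0.69009


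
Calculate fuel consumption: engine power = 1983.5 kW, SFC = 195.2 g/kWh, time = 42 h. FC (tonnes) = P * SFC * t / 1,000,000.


Formula: FC (tonnes) = P * SFC * t / 1,000,000
Step 1 — P * SFC * t = 1983.5 * 195.2 * 42 = 16261526.4 g
Step 2 — FC (tonnes) = 16261526.4 / 1,000,000 ≈ 16.262 tonnes (5 s.f.)

16.262 tonnes


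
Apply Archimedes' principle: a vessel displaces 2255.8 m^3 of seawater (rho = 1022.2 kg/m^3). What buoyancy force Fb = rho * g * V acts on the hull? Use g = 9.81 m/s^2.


Formula: Fb = rho * g * V
Substituting: Fb = 1022.2 * 9.81 * 2255.8
Intermediate: 1022.2 * 9.81 = 10027.782
Result: Fb = 10027.782 * 2255.8 ≈ 22621000 N (5 s.f.)

22621000 N


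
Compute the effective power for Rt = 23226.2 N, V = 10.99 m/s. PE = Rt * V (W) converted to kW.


Formula: PE = Rt * V / 1000 (kW)
Step 1 — PE (W) = 23226.2 * 10.99 = 255255.938 W
Step 2 — PE (kW) = 255255.938 / 1000 ≈ 255.26 kW (5 s.f.)

255.26 kW


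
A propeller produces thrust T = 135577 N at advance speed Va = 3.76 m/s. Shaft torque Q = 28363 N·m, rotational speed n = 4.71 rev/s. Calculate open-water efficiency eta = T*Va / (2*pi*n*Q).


Formula: eta = T * Va / (2 * pi * n * Q)
Step 1 — numerator = T * Va = 135577 * 3.76 = 509769.52
Step 2 — 2 * pi * n = 2 * pi * 4.71 = 29.593803
Step 3 — denominator = 29.593803 * 28363 = 839369.03
Step 4 — eta = 509769.52 / 839369.03 ≈ 0.60732 (5 s.f.)

0.60732


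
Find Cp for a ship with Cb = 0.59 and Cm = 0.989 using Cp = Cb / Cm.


Formula: Cp = Cb / Cm
Substituting: Cp = 0.59 / 0.989
Result: Cp ≈ 0.59656 (5 s.f.)

0.59656


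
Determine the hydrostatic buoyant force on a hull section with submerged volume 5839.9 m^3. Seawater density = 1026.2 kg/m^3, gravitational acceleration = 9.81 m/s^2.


Formula: Fb = rho * g * V
Substituting: Fb = 1026.2 * 9.81 * 5839.9
Intermediate: 1026.2 * 9.81 = 10067.022
Result: Fb = 10067.022 * 5839.9 ≈ 58790000 N (5 s.f.)

58790000 N


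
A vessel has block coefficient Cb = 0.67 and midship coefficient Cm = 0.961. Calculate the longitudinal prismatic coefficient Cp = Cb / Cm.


Formula: Cp = Cb / Cm
Substituting: Cp = 0.67 / 0.961
Result: Cp ≈ 0.69719 (5 s.f.)

0.69719


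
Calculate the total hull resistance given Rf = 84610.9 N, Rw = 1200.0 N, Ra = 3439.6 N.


Formula: Rt = Rf + Rw + Ra
Substituting: Rt = 84610.9 + 1200.0 + 3439.6
Result: Rt = 89250.5 N

89250.5 N


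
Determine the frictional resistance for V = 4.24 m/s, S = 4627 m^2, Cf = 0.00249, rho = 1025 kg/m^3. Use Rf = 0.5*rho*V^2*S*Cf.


Formula: Rf = 0.5 * rho * V^2 * S * Cf
Step 1 — V^2 = 4.24^2 = 17.9776
Step 2 — 0.5 * rho * V^2 = 0.5 * 1025 * 17.9776 = 9213.52
Step 3 — Rf = 9213.52 * 4627 * 0.00249 ≈ 106150 N (5 s.f.)

106150 N


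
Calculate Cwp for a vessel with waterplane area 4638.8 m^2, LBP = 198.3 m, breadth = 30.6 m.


Formula: Cwp = Aw / (L * B)
Step 1 — L * B = 198.3 * 30.6 = 6067.98 m^2
Step 2 — Cwp = 4638.8 / 6067.98 ≈ 0.76447 (5 s.f.)

0.76447


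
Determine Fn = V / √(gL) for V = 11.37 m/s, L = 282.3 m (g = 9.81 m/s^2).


Formula: Fn = V / sqrt(g * L)
Step 1 — g * L = 9.81 * 282.3 = 2769.363
Step 2 — sqrt(g * L) = sqrt(2769.363) = 52.624738
Step 3 — Fn = 11.37 / 52.624738 ≈ 0.21606 (5 s.f.)

0.21606


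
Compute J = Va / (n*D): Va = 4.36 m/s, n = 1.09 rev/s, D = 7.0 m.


Formula: J = Va / (n * D)
Step 1 — n * D = 1.09 * 7.0 = 7.63
Step 2 — J = 4.36 / 7.63 ≈ 0.57143 (5 s.f.)

0.57143


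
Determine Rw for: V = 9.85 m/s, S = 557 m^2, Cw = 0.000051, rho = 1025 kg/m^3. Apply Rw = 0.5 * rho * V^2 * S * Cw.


Formula: Rw = 0.5 * rho * V^2 * S * Cw
Step 1 — V^2 = 9.85^2 = 97.0225
Step 2 — 0.5 * rho * V^2 = 0.5 * 1025 * 97.0225 = 49724.03125
Step 3 — Rw = 49724.03125 * 557 * 0.000051 ≈ 1412.5 N (5 s.f.)

1412.5 N


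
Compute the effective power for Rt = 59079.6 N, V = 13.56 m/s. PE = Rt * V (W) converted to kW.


Formula: PE = Rt * V / 1000 (kW)
Step 1 — PE (W) = 59079.6 * 13.56 = 801119.376 W
Step 2 — PE (kW) = 801119.376 / 1000 ≈ 801.12 kW (5 s.f.)

801.12 kW


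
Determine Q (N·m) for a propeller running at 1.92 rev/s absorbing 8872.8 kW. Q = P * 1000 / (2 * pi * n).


Formula: Q = P_W / (2 * pi * n)
Step 1 — P_W = 8872.8 kW * 1000 = 8872800.0 W
Step 2 — 2 * pi * n = 2 * pi * 1.92 = 12.063716
Step 3 — Q = 8872800.0 / 12.063716 ≈ 735490 N·m (5 s.f.)

735490 N·m


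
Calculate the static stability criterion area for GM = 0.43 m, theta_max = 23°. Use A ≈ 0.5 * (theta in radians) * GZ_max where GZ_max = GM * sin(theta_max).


Formula: GZ_max = GM * sin(theta); Area = 0.5 * theta_rad * GZ_max
Step 1 — GZ_max = 0.43 * sin(23°) = 0.43 * 0.390731 = 0.168014 m
Step 2 — theta_rad = 23 * pi/180 = 0.401426 rad
Step 3 — Area = 0.5 * 0.401426 * 0.168014 ≈ 0.033723 m·rad (5 s.f.)

0.033723 m·rad


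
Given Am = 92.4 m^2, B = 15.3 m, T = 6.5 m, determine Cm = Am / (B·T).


Formula: Cm = Am / (B * T)
Step 1 — B * T = 15.3 * 6.5 = 99.45 m^2
Step 2 — Cm = 92.4 / 99.45 ≈ 0.92911 (5 s.f.)

0.92911


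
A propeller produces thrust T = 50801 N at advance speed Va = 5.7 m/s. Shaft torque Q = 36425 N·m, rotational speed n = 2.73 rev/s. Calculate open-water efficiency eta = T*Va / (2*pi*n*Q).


Formula: eta = T * Va / (2 * pi * n * Q)
Step 1 — numerator = T * Va = 50801 * 5.7 = 289565.7
Step 2 — 2 * pi * n = 2 * pi * 2.73 = 17.153096
Step 3 — denominator = 17.153096 * 36425 = 624801.52
Step 4 — eta = 289565.7 / 624801.52 ≈ 0.46345 (5 s.f.)

0.46345


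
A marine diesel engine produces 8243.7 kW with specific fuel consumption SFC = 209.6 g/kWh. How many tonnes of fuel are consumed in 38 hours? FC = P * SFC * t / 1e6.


Formula: FC (tonnes) = P * SFC * t / 1,000,000
Step 1 — P * SFC * t = 8243.7 * 209.6 * 38 = 65659421.76 g
Step 2 — FC (tonnes) = 65659421.76 / 1,000,000 ≈ 65.659 tonnes (5 s.f.)

65.659 tonnes


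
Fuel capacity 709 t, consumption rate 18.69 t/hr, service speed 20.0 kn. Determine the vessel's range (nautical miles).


Formula: endurance = fuel / rate; range = endurance * speed
Step 1 — endurance = 709 / 18.69 = 37.9347 hours
Step 2 — range = 37.9347 * 20.0 ≈ 758.69 nautical miles (5 s.f.)

758.69 NM


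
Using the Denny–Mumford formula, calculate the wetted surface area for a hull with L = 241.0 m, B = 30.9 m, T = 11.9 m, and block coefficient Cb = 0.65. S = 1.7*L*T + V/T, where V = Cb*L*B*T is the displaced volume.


Formula: S = 1.7*L*T + V/T with V = Cb*L*B*T, i.e. S = L * (1.7*T + Cb*B)
Step 1 — 1.7*T = 1.7 * 11.9 = 20.23 m
Step 2 — Cb*B = 0.65 * 30.9 = 20.085 m
Step 3 — 1.7*T + Cb*B = 20.23 + 20.085 = 40.315 m
Step 4 — S = 241.0 * 40.315 ≈ 9715.9 m^2 (5 s.f.)

9715.9 m^2


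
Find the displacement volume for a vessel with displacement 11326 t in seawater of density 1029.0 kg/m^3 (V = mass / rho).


Formula: V = mass / rho
Step 1 — convert tonnes to kg: 11326 t * 1000 = 11326000 kg
Step 2 — V = 11326000 / 1029.0 ≈ 11007 m^3 (5 s.f.)

11007 m^3


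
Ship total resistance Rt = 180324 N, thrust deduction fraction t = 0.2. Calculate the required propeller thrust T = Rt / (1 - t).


Formula: T = Rt / (1 - t)
Step 1 — (1 - t) = 1 - 0.2 = 0.8
Step 2 — T = 180324 / 0.8 ≈ 225400 N (5 s.f.)

225400 N


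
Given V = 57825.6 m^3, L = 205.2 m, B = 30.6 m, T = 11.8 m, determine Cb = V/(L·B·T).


Formula: Cb = V / (L * B * T)
Step 1 — L * B * T = 205.2 * 30.6 * 11.8 = 74093.616 m^3
Step 2 — Cb = 57825.6 / 74093.616 ≈ 0.78044 (5 s.f.)

0.78044


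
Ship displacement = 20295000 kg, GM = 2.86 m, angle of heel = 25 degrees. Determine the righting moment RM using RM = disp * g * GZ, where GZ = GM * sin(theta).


Formula: GZ = GM * sin(theta); RM = disp * g * GZ
Step 1 — GZ = 2.86 * sin(25°) = 2.86 * 0.422618 = 1.208687 m
Step 2 — RM = 20295000 * 9.81 * 1.208687 ≈ 240640000 N·m (5 s.f.)

240640000 N·m


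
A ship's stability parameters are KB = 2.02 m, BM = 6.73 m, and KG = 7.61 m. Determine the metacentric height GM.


Formula: GM = KB + BM - KG
Step 1 — KM = KB + BM = 2.02 + 6.73 = 8.75 m
Step 2 — GM = KM - KG = 8.75 - 7.61 = 1.14 m

1.14 m


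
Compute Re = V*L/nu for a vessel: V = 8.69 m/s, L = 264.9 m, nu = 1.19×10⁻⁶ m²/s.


Formula: Re = V * L / nu
Step 1 — V * L = 8.69 * 264.9 = 2301.981 m^2/s
Step 2 — Re = 2301.981 / 1.19e-6 = 1.93e+09

1.93e+09


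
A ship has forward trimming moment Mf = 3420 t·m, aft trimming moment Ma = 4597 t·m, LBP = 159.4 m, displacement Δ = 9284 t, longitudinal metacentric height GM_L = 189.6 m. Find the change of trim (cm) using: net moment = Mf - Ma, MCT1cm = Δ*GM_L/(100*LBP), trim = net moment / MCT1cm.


Formula: net trimming moment = Mf - Ma; MCT1cm = Δ*GM_L/(100*LBP); trim = net moment / MCT1cm
Step 1 — net trimming moment = 3420 - 4597 = -1177 t·m
Step 2 — MCT1cm = 9284 * 189.6 / (100 * 159.4) = 110.4295 t·m/cm
Step 3 — trim = -1177 / 110.4295 ≈ -10.658 cm (5 s.f.)

-10.658 cm


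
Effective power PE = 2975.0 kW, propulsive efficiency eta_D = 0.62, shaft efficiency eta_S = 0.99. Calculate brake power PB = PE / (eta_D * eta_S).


Formula: PB = PE / (eta_D * eta_S)
Step 1 — combined efficiency = eta_D * eta_S = 0.62 * 0.99 = 0.6138
Step 2 — PB = 2975.0 / 0.6138 ≈ 4846.9 kW (5 s.f.)

4846.9 kW


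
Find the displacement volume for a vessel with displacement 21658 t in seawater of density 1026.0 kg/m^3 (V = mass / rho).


Formula: V = mass / rho
Step 1 — convert tonnes to kg: 21658 t * 1000 = 21658000 kg
Step 2 — V = 21658000 / 1026.0 ≈ 21109 m^3 (5 s.f.)

21109 m^3


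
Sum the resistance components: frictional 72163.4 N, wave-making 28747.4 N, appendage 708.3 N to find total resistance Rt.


Formula: Rt = Rf + Rw + Ra
Substituting: Rt = 72163.4 + 28747.4 + 708.3
Result: Rt = 101619.1 N

101619.1 N


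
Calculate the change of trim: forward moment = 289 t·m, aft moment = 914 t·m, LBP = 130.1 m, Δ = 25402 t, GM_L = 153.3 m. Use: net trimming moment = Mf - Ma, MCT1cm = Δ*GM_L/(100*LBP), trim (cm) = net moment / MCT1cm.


Formula: net trimming moment = Mf - Ma; MCT1cm = Δ*GM_L/(100*LBP); trim = net moment / MCT1cm
Step 1 — net trimming moment = 289 - 914 = -625 t·m
Step 2 — MCT1cm = 25402 * 153.3 / (100 * 130.1) = 299.318 t·m/cm
Step 3 — trim = -625 / 299.318 ≈ -2.0881 cm (5 s.f.)

-2.0881 cm


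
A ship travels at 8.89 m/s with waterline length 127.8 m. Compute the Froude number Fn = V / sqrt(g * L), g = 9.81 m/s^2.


Formula: Fn = V / sqrt(g * L)
Step 1 — g * L = 9.81 * 127.8 = 1253.718
Step 2 — sqrt(g * L) = sqrt(1253.718) = 35.40788
Step 3 — Fn = 8.89 / 35.40788 ≈ 0.25107 (5 s.f.)

0.25107


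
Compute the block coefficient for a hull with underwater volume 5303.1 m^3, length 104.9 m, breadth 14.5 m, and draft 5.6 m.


Formula: Cb = V / (L * B * T)
Step 1 — L * B * T = 104.9 * 14.5 * 5.6 = 8517.88 m^3
Step 2 — Cb = 5303.1 / 8517.88 ≈ 0.62258 (5 s.f.)

0.62258


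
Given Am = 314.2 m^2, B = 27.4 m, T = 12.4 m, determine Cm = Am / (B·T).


Formula: Cm = Am / (B * T)
Step 1 — B * T = 27.4 * 12.4 = 339.76 m^2
Step 2 — Cm = 314.2 / 339.76 ≈ 0.92477 (5 s.f.)

0.92477


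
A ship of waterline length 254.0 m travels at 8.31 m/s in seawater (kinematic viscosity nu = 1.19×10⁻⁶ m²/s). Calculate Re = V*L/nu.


Formula: Re = V * L / nu
Step 1 — V * L = 8.31 * 254.0 = 2110.74 m^2/s
Step 2 — Re = 2110.74 / 1.19e-6 = 1.77e+09

1.77e+09


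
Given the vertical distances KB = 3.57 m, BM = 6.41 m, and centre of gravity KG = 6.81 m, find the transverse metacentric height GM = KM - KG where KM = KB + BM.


Formula: GM = KB + BM - KG
Step 1 — KM = KB + BM = 3.57 + 6.41 = 9.98 m
Step 2 — GM = KM - KG = 9.98 - 6.81 = 3.17 m

3.17 m


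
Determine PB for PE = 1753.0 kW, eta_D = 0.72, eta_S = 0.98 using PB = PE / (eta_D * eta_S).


Formula: PB = PE / (eta_D * eta_S)
Step 1 — combined efficiency = eta_D * eta_S = 0.72 * 0.98 = 0.7056
Step 2 — PB = 1753.0 / 0.7056 ≈ 2484.4 kW (5 s.f.)

2484.4 kW


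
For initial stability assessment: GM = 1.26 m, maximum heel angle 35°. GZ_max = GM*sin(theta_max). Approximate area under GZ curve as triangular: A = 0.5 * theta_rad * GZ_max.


Formula: GZ_max = GM * sin(theta); Area = 0.5 * theta_rad * GZ_max
Step 1 — GZ_max = 1.26 * sin(35°) = 1.26 * 0.573576 = 0.722706 m
Step 2 — theta_rad = 35 * pi/180 = 0.610865 rad
Step 3 — Area = 0.5 * 0.610865 * 0.722706 ≈ 0.22074 m·rad (5 s.f.)

0.22074 m·rad


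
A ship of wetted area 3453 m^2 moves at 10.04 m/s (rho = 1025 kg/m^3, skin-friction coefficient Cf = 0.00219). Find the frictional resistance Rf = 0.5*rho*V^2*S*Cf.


Formula: Rf = 0.5 * rho * V^2 * S * Cf
Step 1 — V^2 = 10.04^2 = 100.8016
Step 2 — 0.5 * rho * V^2 = 0.5 * 1025 * 100.8016 = 51660.82
Step 3 — Rf = 51660.82 * 3453 * 0.00219 ≈ 390660 N (5 s.f.)

390660 N


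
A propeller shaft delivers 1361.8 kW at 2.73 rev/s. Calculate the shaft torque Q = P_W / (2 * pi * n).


Formula: Q = P_W / (2 * pi * n)
Step 1 — P_W = 1361.8 kW * 1000 = 1361800.0 W
Step 2 — 2 * pi * n = 2 * pi * 2.73 = 17.153096
Step 3 — Q = 1361800.0 / 17.153096 ≈ 79391 N·m (5 s.f.)

79391 N·m


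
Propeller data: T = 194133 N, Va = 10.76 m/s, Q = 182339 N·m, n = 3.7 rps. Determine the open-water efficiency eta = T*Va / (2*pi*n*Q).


Formula: eta = T * Va / (2 * pi * n * Q)
Step 1 — numerator = T * Va = 194133 * 10.76 = 2088871.08
Step 2 — 2 * pi * n = 2 * pi * 3.7 = 23.247786
Step 3 — denominator = 23.247786 * 182339 = 4238978.05
Step 4 — eta = 2088871.08 / 4238978.05 ≈ 0.49278 (5 s.f.)

0.49278


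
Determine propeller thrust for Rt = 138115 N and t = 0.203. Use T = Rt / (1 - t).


Formula: T = Rt / (1 - t)
Step 1 — (1 - t) = 1 - 0.203 = 0.797
Step 2 — T = 138115 / 0.797 ≈ 173290 N (5 s.f.)

173290 N


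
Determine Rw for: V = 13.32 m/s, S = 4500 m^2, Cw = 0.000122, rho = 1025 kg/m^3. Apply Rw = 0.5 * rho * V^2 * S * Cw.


Formula: Rw = 0.5 * rho * V^2 * S * Cw
Step 1 — V^2 = 13.32^2 = 177.4224
Step 2 — 0.5 * rho * V^2 = 0.5 * 1025 * 177.4224 = 90928.98
Step 3 — Rw = 90928.98 * 4500 * 0.000122 ≈ 49920 N (5 s.f.)

49920 N


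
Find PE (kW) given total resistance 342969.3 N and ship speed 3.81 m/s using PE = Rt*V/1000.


Formula: PE = Rt * V / 1000 (kW)
Step 1 — PE (W) = 342969.3 * 3.81 = 1306713.033 W
Step 2 — PE (kW) = 1306713.033 / 1000 ≈ 1306.7 kW (5 s.f.)

1306.7 kW


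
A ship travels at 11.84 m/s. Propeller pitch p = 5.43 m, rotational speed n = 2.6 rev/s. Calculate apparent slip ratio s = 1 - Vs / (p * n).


Formula: s = 1 - Vs / (p * n)
Step 1 — p * n = 5.43 * 2.6 = 14.118
Step 2 — Vs / (p*n) = 11.84 / 14.118 = 0.838646 (6 d.p.)
Step 3 — s = 1 - 0.838646 = 0.161354

0.161354


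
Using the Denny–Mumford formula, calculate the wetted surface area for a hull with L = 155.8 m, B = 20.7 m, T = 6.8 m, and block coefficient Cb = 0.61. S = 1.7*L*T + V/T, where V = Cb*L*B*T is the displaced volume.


Formula: S = 1.7*L*T + V/T with V = Cb*L*B*T, i.e. S = L * (1.7*T + Cb*B)
Step 1 — 1.7*T = 1.7 * 6.8 = 11.56 m
Step 2 — Cb*B = 0.61 * 20.7 = 12.627 m
Step 3 — 1.7*T + Cb*B = 11.56 + 12.627 = 24.187 m
Step 4 — S = 155.8 * 24.187 ≈ 3768.3 m^2 (5 s.f.)

3768.3 m^2


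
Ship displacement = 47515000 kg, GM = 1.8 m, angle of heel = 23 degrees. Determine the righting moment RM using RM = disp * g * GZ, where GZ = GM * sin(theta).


Formula: GZ = GM * sin(theta); RM = disp * g * GZ
Step 1 — GZ = 1.8 * sin(23°) = 1.8 * 0.390731 = 0.703316 m
Step 2 — RM = 47515000 * 9.81 * 0.703316 ≈ 327830000 N·m (5 s.f.)

327830000 N·m


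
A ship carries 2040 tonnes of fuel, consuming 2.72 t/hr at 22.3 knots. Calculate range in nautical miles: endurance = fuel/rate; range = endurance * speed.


Formula: endurance = fuel / rate; range = endurance * speed
Step 1 — endurance = 2040 / 2.72 = 750.0 hours
Step 2 — range = 750.0 * 22.3 ≈ 16725 nautical miles (5 s.f.)

16725 NM


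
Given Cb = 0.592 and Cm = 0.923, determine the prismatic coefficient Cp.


Formula: Cp = Cb / Cm
Substituting: Cp = 0.592 / 0.923
Result: Cp ≈ 0.64139 (5 s.f.)

0.64139


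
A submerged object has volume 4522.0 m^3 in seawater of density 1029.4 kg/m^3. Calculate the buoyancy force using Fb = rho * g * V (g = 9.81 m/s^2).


Formula: Fb = rho * g * V
Substituting: Fb = 1029.4 * 9.81 * 4522.0
Intermediate: 1029.4 * 9.81 = 10098.414
Result: Fb = 10098.414 * 4522.0 ≈ 45665000 N (5 s.f.)

45665000 N


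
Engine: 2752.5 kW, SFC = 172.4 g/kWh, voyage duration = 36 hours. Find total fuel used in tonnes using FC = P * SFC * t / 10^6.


Formula: FC (tonnes) = P * SFC * t / 1,000,000
Step 1 — P * SFC * t = 2752.5 * 172.4 * 36 = 17083116.0 g
Step 2 — FC (tonnes) = 17083116.0 / 1,000,000 ≈ 17.083 tonnes (5 s.f.)

17.083 tonnes


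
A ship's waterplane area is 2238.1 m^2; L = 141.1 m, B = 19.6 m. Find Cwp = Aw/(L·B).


Formula: Cwp = Aw / (L * B)
Step 1 — L * B = 141.1 * 19.6 = 2765.56 m^2
Step 2 — Cwp = 2238.1 / 2765.56 ≈ 0.80928 (5 s.f.)

0.80928


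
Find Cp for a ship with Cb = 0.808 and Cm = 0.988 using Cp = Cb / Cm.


Formula: Cp = Cb / Cm
Substituting: Cp = 0.808 / 0.988
Result: Cp ≈ 0.81781 (5 s.f.)

0.81781


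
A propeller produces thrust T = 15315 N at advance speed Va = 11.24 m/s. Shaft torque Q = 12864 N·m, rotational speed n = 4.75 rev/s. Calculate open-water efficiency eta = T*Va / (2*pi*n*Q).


Formula: eta = T * Va / (2 * pi * n * Q)
Step 1 — numerator = T * Va = 15315 * 11.24 = 172140.6
Step 2 — 2 * pi * n = 2 * pi * 4.75 = 29.84513
Step 3 — denominator = 29.84513 * 12864 = 383927.75
Step 4 — eta = 172140.6 / 383927.75 ≈ 0.44837 (5 s.f.)

0.44837


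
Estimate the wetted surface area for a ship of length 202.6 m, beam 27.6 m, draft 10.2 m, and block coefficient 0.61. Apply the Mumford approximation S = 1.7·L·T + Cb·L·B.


Formula: S = 1.7*L*T + V/T with V = Cb*L*B*T, i.e. S = L * (1.7*T + Cb*B)
Step 1 — 1.7*T = 1.7 * 10.2 = 17.34 m
Step 2 — Cb*B = 0.61 * 27.6 = 16.836 m
Step 3 — 1.7*T + Cb*B = 17.34 + 16.836 = 34.176 m
Step 4 — S = 202.6 * 34.176 ≈ 6924.1 m^2 (5 s.f.)

6924.1 m^2


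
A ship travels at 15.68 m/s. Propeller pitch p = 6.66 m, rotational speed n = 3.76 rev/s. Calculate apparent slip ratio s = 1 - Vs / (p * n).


Formula: s = 1 - Vs / (p * n)
Step 1 — p * n = 6.66 * 3.76 = 25.0416
Step 2 — Vs / (p*n) = 15.68 / 25.0416 = 0.626158 (6 d.p.)
Step 3 — s = 1 - 0.626158 = 0.373842

0.373842


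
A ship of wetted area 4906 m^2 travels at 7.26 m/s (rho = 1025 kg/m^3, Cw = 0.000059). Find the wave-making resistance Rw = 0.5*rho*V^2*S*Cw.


Formula: Rw = 0.5 * rho * V^2 * S * Cw
Step 1 — V^2 = 7.26^2 = 52.7076
Step 2 — 0.5 * rho * V^2 = 0.5 * 1025 * 52.7076 = 27012.645
Step 3 — Rw = 27012.645 * 4906 * 0.000059 ≈ 7818.9 N (5 s.f.)

7818.9 N


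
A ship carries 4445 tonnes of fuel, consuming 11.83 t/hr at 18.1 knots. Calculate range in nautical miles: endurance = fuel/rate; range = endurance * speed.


Formula: endurance = fuel / rate; range = endurance * speed
Step 1 — endurance = 4445 / 11.83 = 375.7396 hours
Step 2 — range = 375.7396 * 18.1 ≈ 6800.9 nautical miles (5 s.f.)

6800.9 NM


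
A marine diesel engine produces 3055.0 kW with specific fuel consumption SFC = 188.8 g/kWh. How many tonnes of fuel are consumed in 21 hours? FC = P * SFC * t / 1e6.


Formula: FC (tonnes) = P * SFC * t / 1,000,000
Step 1 — P * SFC * t = 3055.0 * 188.8 * 21 = 12112464.0 g
Step 2 — FC (tonnes) = 12112464.0 / 1,000,000 ≈ 12.112 tonnes (5 s.f.)

12.112 tonnes


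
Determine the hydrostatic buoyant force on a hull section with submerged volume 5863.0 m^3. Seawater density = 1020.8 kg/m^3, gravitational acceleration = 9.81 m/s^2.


Formula: Fb = rho * g * V
Substituting: Fb = 1020.8 * 9.81 * 5863.0
Intermediate: 1020.8 * 9.81 = 10014.048
Result: Fb = 10014.048 * 5863.0 ≈ 58712000 N (5 s.f.)

58712000 N


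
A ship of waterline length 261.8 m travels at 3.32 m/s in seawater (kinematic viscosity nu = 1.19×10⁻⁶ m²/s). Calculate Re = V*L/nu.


Formula: Re = V * L / nu
Step 1 — V * L = 3.32 * 261.8 = 869.176 m^2/s
Step 2 — Re = 869.176 / 1.19e-6 = 7.30e+08

7.30e+08


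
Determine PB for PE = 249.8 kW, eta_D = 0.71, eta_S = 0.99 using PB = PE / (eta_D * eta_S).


Formula: PB = PE / (eta_D * eta_S)
Step 1 — combined efficiency = eta_D * eta_S = 0.71 * 0.99 = 0.7029
Step 2 — PB = 249.8 / 0.7029 ≈ 355.38 kW (5 s.f.)

355.38 kW


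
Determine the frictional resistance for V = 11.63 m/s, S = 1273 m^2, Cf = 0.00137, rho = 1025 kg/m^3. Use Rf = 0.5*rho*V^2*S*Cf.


Formula: Rf = 0.5 * rho * V^2 * S * Cf
Step 1 — V^2 = 11.63^2 = 135.2569
Step 2 — 0.5 * rho * V^2 = 0.5 * 1025 * 135.2569 = 69319.16125
Step 3 — Rf = 69319.16125 * 1273 * 0.00137 ≈ 120890 N (5 s.f.)

120890 N


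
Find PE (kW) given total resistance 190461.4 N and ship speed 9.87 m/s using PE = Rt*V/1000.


Formula: PE = Rt * V / 1000 (kW)
Step 1 — PE (W) = 190461.4 * 9.87 = 1879854.018 W
Step 2 — PE (kW) = 1879854.018 / 1000 ≈ 1879.9 kW (5 s.f.)

1879.9 kW


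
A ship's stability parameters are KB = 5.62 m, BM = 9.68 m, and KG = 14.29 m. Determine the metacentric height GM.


Formula: GM = KB + BM - KG
Step 1 — KM = KB + BM = 5.62 + 9.68 = 15.3 m
Step 2 — GM = KM - KG = 15.3 - 14.29 = 1.01 m

1.01 m


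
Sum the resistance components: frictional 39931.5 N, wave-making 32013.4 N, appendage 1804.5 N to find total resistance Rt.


Formula: Rt = Rf + Rw + Ra
Substituting: Rt = 39931.5 + 32013.4 + 1804.5
Result: Rt = 73749.4 N

73749.4 N


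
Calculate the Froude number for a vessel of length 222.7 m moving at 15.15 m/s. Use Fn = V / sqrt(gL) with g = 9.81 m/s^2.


Formula: Fn = V / sqrt(g * L)
Step 1 — g * L = 9.81 * 222.7 = 2184.687
Step 2 — sqrt(g * L) = sqrt(2184.687) = 46.740635
Step 3 — Fn = 15.15 / 46.740635 ≈ 0.32413 (5 s.f.)

0.32413


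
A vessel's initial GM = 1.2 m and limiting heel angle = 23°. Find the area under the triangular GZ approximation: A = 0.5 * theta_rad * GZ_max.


Formula: GZ_max = GM * sin(theta); Area = 0.5 * theta_rad * GZ_max
Step 1 — GZ_max = 1.2 * sin(23°) = 1.2 * 0.390731 = 0.468877 m
Step 2 — theta_rad = 23 * pi/180 = 0.401426 rad
Step 3 — Area = 0.5 * 0.401426 * 0.468877 ≈ 0.094110 m·rad (5 s.f.)

0.094110 m·rad


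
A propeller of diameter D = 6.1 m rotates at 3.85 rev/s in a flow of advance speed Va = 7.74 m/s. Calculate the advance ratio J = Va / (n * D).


Formula: J = Va / (n * D)
Step 1 — n * D = 3.85 * 6.1 = 23.485
Step 2 — J = 7.74 / 23.485 ≈ 0.32957 (5 s.f.)

0.32957


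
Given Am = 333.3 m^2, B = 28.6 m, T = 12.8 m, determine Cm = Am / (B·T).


Formula: Cm = Am / (B * T)
Step 1 — B * T = 28.6 * 12.8 = 366.08 m^2
Step 2 — Cm = 333.3 / 366.08 ≈ 0.91046 (5 s.f.)

0.91046


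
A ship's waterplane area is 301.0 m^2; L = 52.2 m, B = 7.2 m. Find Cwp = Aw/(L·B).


Formula: Cwp = Aw / (L * B)
Step 1 — L * B = 52.2 * 7.2 = 375.84 m^2
Step 2 — Cwp = 301.0 / 375.84 ≈ 0.80087 (5 s.f.)

0.80087


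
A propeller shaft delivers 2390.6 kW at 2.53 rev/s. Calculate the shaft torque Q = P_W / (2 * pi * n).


Formula: Q = P_W / (2 * pi * n)
Step 1 — P_W = 2390.6 kW * 1000 = 2390600.0 W
Step 2 — 2 * pi * n = 2 * pi * 2.53 = 15.896459
Step 3 — Q = 2390600.0 / 15.896459 ≈ 150390 N·m (5 s.f.)

150390 N·m


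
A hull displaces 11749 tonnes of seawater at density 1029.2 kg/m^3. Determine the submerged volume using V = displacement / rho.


Formula: V = mass / rho
Step 1 — convert tonnes to kg: 11749 t * 1000 = 11749000 kg
Step 2 — V = 11749000 / 1029.2 ≈ 11416 m^3 (5 s.f.)

11416 m^3


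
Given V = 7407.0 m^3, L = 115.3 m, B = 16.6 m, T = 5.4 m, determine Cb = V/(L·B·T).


Formula: Cb = V / (L * B * T)
Step 1 — L * B * T = 115.3 * 16.6 * 5.4 = 10335.492 m^3
Step 2 — Cb = 7407.0 / 10335.492 ≈ 0.71666 (5 s.f.)

0.71666


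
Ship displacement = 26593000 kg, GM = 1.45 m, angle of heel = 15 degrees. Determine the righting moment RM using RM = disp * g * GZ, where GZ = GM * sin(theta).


Formula: GZ = GM * sin(theta); RM = disp * g * GZ
Step 1 — GZ = 1.45 * sin(15°) = 1.45 * 0.258819 = 0.375288 m
Step 2 — RM = 26593000 * 9.81 * 0.375288 ≈ 97904000 N·m (5 s.f.)

97904000 N·m


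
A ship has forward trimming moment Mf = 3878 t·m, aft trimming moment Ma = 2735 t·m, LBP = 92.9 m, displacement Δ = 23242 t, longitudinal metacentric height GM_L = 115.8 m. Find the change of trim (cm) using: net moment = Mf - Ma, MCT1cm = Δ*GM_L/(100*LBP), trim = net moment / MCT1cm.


Formula: net trimming moment = Mf - Ma; MCT1cm = Δ*GM_L/(100*LBP); trim = net moment / MCT1cm
Step 1 — net trimming moment = 3878 - 2735 = 1143 t·m
Step 2 — MCT1cm = 23242 * 115.8 / (100 * 92.9) = 289.7119 t·m/cm
Step 3 — trim = 1143 / 289.7119 ≈ 3.9453 cm (5 s.f.)

3.9453 cm


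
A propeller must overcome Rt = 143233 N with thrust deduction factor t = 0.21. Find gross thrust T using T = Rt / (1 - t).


Formula: T = Rt / (1 - t)
Step 1 — (1 - t) = 1 - 0.21 = 0.79
Step 2 — T = 143233 / 0.79 ≈ 181310 N (5 s.f.)

181310 N


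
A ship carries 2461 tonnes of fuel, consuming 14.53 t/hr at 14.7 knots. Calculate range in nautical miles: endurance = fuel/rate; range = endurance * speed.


Formula: endurance = fuel / rate; range = endurance * speed
Step 1 — endurance = 2461 / 14.53 = 169.3737 hours
Step 2 — range = 169.3737 * 14.7 ≈ 2489.8 nautical miles (5 s.f.)

2489.8 NM


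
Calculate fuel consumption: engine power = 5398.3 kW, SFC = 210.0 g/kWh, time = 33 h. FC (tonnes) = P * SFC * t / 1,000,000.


Formula: FC (tonnes) = P * SFC * t / 1,000,000
Step 1 — P * SFC * t = 5398.3 * 210.0 * 33 = 37410219.0 g
Step 2 — FC (tonnes) = 37410219.0 / 1,000,000 ≈ 37.410 tonnes (5 s.f.)

37.410 tonnes


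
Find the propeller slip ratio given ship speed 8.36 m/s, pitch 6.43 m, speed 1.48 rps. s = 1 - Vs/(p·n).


Formula: s = 1 - Vs / (p * n)
Step 1 — p * n = 6.43 * 1.48 = 9.5164
Step 2 — Vs / (p*n) = 8.36 / 9.5164 = 0.878483 (6 d.p.)
Step 3 — s = 1 - 0.878483 = 0.121517

0.121517


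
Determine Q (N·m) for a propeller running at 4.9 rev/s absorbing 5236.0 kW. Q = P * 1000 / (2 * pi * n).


Formula: Q = P_W / (2 * pi * n)
Step 1 — P_W = 5236.0 kW * 1000 = 5236000.0 W
Step 2 — 2 * pi * n = 2 * pi * 4.9 = 30.787608
Step 3 — Q = 5236000.0 / 30.787608 ≈ 170070 N·m (5 s.f.)

170070 N·m


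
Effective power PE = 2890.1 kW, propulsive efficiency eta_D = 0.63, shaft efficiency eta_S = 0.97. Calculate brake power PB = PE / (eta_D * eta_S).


Formula: PB = PE / (eta_D * eta_S)
Step 1 — combined efficiency = eta_D * eta_S = 0.63 * 0.97 = 0.6111
Step 2 — PB = 2890.1 / 0.6111 ≈ 4729.3 kW (5 s.f.)

4729.3 kW


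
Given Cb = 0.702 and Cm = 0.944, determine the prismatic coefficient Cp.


Formula: Cp = Cb / Cm
Substituting: Cp = 0.702 / 0.944
Result: Cp ≈ 0.74364 (5 s.f.)

0.74364


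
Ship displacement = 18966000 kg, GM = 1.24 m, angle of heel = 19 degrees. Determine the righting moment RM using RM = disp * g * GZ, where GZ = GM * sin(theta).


Formula: GZ = GM * sin(theta); RM = disp * g * GZ
Step 1 — GZ = 1.24 * sin(19°) = 1.24 * 0.325568 = 0.403704 m
Step 2 — RM = 18966000 * 9.81 * 0.403704 ≈ 75112000 N·m (5 s.f.)

75112000 N·m


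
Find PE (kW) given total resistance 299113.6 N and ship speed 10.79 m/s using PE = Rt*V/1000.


Formula: PE = Rt * V / 1000 (kW)
Step 1 — PE (W) = 299113.6 * 10.79 = 3227435.744 W
Step 2 — PE (kW) = 3227435.744 / 1000 ≈ 3227.4 kW (5 s.f.)

3227.4 kW


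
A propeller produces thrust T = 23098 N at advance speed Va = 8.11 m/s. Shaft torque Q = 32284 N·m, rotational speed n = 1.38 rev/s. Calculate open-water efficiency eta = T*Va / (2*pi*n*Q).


Formula: eta = T * Va / (2 * pi * n * Q)
Step 1 — numerator = T * Va = 23098 * 8.11 = 187324.78
Step 2 — 2 * pi * n = 2 * pi * 1.38 = 8.670796
Step 3 — denominator = 8.670796 * 32284 = 279927.98
Step 4 — eta = 187324.78 / 279927.98 ≈ 0.66919 (5 s.f.)

0.66919


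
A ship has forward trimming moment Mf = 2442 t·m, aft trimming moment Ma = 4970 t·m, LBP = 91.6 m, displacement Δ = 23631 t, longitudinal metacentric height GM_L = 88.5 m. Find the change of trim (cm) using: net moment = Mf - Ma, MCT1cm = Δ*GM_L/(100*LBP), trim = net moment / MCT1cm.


Formula: net trimming moment = Mf - Ma; MCT1cm = Δ*GM_L/(100*LBP); trim = net moment / MCT1cm
Step 1 — net trimming moment = 2442 - 4970 = -2528 t·m
Step 2 — MCT1cm = 23631 * 88.5 / (100 * 91.6) = 228.3126 t·m/cm
Step 3 — trim = -2528 / 228.3126 ≈ -11.073 cm (5 s.f.)

-11.073 cm


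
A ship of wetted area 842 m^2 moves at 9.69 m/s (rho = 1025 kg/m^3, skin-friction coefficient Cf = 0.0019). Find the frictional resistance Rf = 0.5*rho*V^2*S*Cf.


Formula: Rf = 0.5 * rho * V^2 * S * Cf
Step 1 — V^2 = 9.69^2 = 93.8961
Step 2 — 0.5 * rho * V^2 = 0.5 * 1025 * 93.8961 = 48121.75125
Step 3 — Rf = 48121.75125 * 842 * 0.0019 ≈ 76985 N (5 s.f.)

76985 N


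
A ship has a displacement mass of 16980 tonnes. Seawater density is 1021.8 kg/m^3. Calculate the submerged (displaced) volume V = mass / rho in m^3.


Formula: V = mass / rho
Step 1 — convert tonnes to kg: 16980 t * 1000 = 16980000 kg
Step 2 — V = 16980000 / 1021.8 ≈ 16618 m^3 (5 s.f.)

16618 m^3


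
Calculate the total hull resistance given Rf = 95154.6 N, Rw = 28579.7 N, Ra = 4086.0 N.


Formula: Rt = Rf + Rw + Ra
Substituting: Rt = 95154.6 + 28579.7 + 4086.0
Result: Rt = 127820.3 N

127820.3 N


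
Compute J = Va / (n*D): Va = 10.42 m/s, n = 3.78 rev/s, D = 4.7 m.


Formula: J = Va / (n * D)
Step 1 — n * D = 3.78 * 4.7 = 17.766
Step 2 — J = 10.42 / 17.766 ≈ 0.58651 (5 s.f.)

0.58651


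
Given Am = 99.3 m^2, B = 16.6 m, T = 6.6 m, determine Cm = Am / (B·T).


Formula: Cm = Am / (B * T)
Step 1 — B * T = 16.6 * 6.6 = 109.56 m^2
Step 2 — Cm = 99.3 / 109.56 ≈ 0.90635 (5 s.f.)

0.90635


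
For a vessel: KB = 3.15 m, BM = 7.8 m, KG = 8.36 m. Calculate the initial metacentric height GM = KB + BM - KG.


Formula: GM = KB + BM - KG
Step 1 — KM = KB + BM = 3.15 + 7.8 = 10.95 m
Step 2 — GM = KM - KG = 10.95 - 8.36 = 2.59 m

2.59 m


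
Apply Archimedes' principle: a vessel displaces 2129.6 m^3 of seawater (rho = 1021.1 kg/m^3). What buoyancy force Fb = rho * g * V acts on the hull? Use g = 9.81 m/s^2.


Formula: Fb = rho * g * V
Substituting: Fb = 1021.1 * 9.81 * 2129.6
Intermediate: 1021.1 * 9.81 = 10016.991
Result: Fb = 10016.991 * 2129.6 ≈ 21332000 N (5 s.f.)

21332000 N


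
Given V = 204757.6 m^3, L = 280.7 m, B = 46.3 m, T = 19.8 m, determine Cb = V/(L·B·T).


Formula: Cb = V / (L * B * T)
Step 1 — L * B * T = 280.7 * 46.3 * 19.8 = 257328.918 m^3
Step 2 — Cb = 204757.6 / 257328.918 ≈ 0.79570 (5 s.f.)

0.79570


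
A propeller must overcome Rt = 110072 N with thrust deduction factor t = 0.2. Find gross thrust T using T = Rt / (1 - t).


Formula: T = Rt / (1 - t)
Step 1 — (1 - t) = 1 - 0.2 = 0.8
Step 2 — T = 110072 / 0.8 ≈ 137590 N (5 s.f.)

137590 N


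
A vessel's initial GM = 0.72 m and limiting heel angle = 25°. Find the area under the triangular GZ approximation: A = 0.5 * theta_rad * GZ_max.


Formula: GZ_max = GM * sin(theta); Area = 0.5 * theta_rad * GZ_max
Step 1 — GZ_max = 0.72 * sin(25°) = 0.72 * 0.422618 = 0.304285 m
Step 2 — theta_rad = 25 * pi/180 = 0.436332 rad
Step 3 — Area = 0.5 * 0.436332 * 0.304285 ≈ 0.066385 m·rad (5 s.f.)

0.066385 m·rad


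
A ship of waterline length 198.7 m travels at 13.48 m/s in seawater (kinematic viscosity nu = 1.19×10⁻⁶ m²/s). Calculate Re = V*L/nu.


Formula: Re = V * L / nu
Step 1 — V * L = 13.48 * 198.7 = 2678.476 m^2/s
Step 2 — Re = 2678.476 / 1.19e-6 = 2.25e+09

2.25e+09


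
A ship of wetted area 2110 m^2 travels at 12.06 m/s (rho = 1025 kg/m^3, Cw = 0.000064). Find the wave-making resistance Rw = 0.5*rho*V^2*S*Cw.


Formula: Rw = 0.5 * rho * V^2 * S * Cw
Step 1 — V^2 = 12.06^2 = 145.4436
Step 2 — 0.5 * rho * V^2 = 0.5 * 1025 * 145.4436 = 74539.845
Step 3 — Rw = 74539.845 * 2110 * 0.000064 ≈ 10066 N (5 s.f.)

10066 N


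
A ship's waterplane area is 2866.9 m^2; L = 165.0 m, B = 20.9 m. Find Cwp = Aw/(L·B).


Formula: Cwp = Aw / (L * B)
Step 1 — L * B = 165.0 * 20.9 = 3448.5 m^2
Step 2 — Cwp = 2866.9 / 3448.5 ≈ 0.83135 (5 s.f.)

0.83135


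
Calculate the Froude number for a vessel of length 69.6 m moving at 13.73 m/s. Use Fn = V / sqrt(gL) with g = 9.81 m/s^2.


Formula: Fn = V / sqrt(g * L)
Step 1 — g * L = 9.81 * 69.6 = 682.776
Step 2 — sqrt(g * L) = sqrt(682.776) = 26.129983
Step 3 — Fn = 13.73 / 26.129983 ≈ 0.52545 (5 s.f.)

0.52545


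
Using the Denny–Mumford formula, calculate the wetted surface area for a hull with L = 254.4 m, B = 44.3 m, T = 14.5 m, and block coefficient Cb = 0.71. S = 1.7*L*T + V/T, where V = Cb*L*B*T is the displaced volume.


Formula: S = 1.7*L*T + V/T with V = Cb*L*B*T, i.e. S = L * (1.7*T + Cb*B)
Step 1 — 1.7*T = 1.7 * 14.5 = 24.65 m
Step 2 — Cb*B = 0.71 * 44.3 = 31.453 m
Step 3 — 1.7*T + Cb*B = 24.65 + 31.453 = 56.103 m
Step 4 — S = 254.4 * 56.103 ≈ 14273 m^2 (5 s.f.)

14273 m^2


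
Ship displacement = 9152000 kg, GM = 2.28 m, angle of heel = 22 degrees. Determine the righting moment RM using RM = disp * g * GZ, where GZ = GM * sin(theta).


Formula: GZ = GM * sin(theta); RM = disp * g * GZ
Step 1 — GZ = 2.28 * sin(22°) = 2.28 * 0.374607 = 0.854104 m
Step 2 — RM = 9152000 * 9.81 * 0.854104 ≈ 76682000 N·m (5 s.f.)

76682000 N·m


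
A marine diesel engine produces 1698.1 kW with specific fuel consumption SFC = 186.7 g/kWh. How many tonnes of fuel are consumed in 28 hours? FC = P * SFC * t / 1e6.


Formula: FC (tonnes) = P * SFC * t / 1,000,000
Step 1 — P * SFC * t = 1698.1 * 186.7 * 28 = 8876987.56 g
Step 2 — FC (tonnes) = 8876987.56 / 1,000,000 ≈ 8.8770 tonnes (5 s.f.)

8.8770 tonnes
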